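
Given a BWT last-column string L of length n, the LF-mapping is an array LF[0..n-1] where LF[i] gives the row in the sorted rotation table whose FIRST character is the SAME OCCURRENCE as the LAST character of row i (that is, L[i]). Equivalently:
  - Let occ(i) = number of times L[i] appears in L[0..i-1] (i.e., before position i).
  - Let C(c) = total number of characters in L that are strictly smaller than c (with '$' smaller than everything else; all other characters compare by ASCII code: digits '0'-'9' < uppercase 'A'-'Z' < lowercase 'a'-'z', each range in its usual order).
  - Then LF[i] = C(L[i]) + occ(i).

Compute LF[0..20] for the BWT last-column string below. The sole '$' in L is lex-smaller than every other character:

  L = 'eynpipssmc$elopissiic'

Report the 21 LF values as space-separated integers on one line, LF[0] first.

Answer: 3 20 11 13 5 14 16 17 10 1 0 4 9 12 15 6 18 19 7 8 2

Derivation:
Char counts: '$':1, 'c':2, 'e':2, 'i':4, 'l':1, 'm':1, 'n':1, 'o':1, 'p':3, 's':4, 'y':1
C (first-col start): C('$')=0, C('c')=1, C('e')=3, C('i')=5, C('l')=9, C('m')=10, C('n')=11, C('o')=12, C('p')=13, C('s')=16, C('y')=20
L[0]='e': occ=0, LF[0]=C('e')+0=3+0=3
L[1]='y': occ=0, LF[1]=C('y')+0=20+0=20
L[2]='n': occ=0, LF[2]=C('n')+0=11+0=11
L[3]='p': occ=0, LF[3]=C('p')+0=13+0=13
L[4]='i': occ=0, LF[4]=C('i')+0=5+0=5
L[5]='p': occ=1, LF[5]=C('p')+1=13+1=14
L[6]='s': occ=0, LF[6]=C('s')+0=16+0=16
L[7]='s': occ=1, LF[7]=C('s')+1=16+1=17
L[8]='m': occ=0, LF[8]=C('m')+0=10+0=10
L[9]='c': occ=0, LF[9]=C('c')+0=1+0=1
L[10]='$': occ=0, LF[10]=C('$')+0=0+0=0
L[11]='e': occ=1, LF[11]=C('e')+1=3+1=4
L[12]='l': occ=0, LF[12]=C('l')+0=9+0=9
L[13]='o': occ=0, LF[13]=C('o')+0=12+0=12
L[14]='p': occ=2, LF[14]=C('p')+2=13+2=15
L[15]='i': occ=1, LF[15]=C('i')+1=5+1=6
L[16]='s': occ=2, LF[16]=C('s')+2=16+2=18
L[17]='s': occ=3, LF[17]=C('s')+3=16+3=19
L[18]='i': occ=2, LF[18]=C('i')+2=5+2=7
L[19]='i': occ=3, LF[19]=C('i')+3=5+3=8
L[20]='c': occ=1, LF[20]=C('c')+1=1+1=2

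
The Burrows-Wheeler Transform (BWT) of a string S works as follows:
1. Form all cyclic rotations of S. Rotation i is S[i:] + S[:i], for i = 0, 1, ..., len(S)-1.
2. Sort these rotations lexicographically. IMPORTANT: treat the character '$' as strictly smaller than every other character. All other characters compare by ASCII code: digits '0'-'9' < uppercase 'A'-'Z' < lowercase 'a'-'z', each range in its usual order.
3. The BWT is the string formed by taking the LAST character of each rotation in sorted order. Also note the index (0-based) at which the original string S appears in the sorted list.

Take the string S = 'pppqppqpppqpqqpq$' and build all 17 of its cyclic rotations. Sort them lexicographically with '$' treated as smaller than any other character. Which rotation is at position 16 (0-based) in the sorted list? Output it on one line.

Answer: qqpq$pppqppqpppqp

Derivation:
All 17 rotations (rotation i = S[i:]+S[:i]):
  rot[0] = pppqppqpppqpqqpq$
  rot[1] = ppqppqpppqpqqpq$p
  rot[2] = pqppqpppqpqqpq$pp
  rot[3] = qppqpppqpqqpq$ppp
  rot[4] = ppqpppqpqqpq$pppq
  rot[5] = pqpppqpqqpq$pppqp
  rot[6] = qpppqpqqpq$pppqpp
  rot[7] = pppqpqqpq$pppqppq
  rot[8] = ppqpqqpq$pppqppqp
  rot[9] = pqpqqpq$pppqppqpp
  rot[10] = qpqqpq$pppqppqppp
  rot[11] = pqqpq$pppqppqpppq
  rot[12] = qqpq$pppqppqpppqp
  rot[13] = qpq$pppqppqpppqpq
  rot[14] = pq$pppqppqpppqpqq
  rot[15] = q$pppqppqpppqpqqp
  rot[16] = $pppqppqpppqpqqpq
Sorted (with $ < everything):
  sorted[0] = $pppqppqpppqpqqpq
  sorted[1] = pppqppqpppqpqqpq$
  sorted[2] = pppqpqqpq$pppqppq
  sorted[3] = ppqpppqpqqpq$pppq
  sorted[4] = ppqppqpppqpqqpq$p
  sorted[5] = ppqpqqpq$pppqppqp
  sorted[6] = pq$pppqppqpppqpqq
  sorted[7] = pqpppqpqqpq$pppqp
  sorted[8] = pqppqpppqpqqpq$pp
  sorted[9] = pqpqqpq$pppqppqpp
  sorted[10] = pqqpq$pppqppqpppq
  sorted[11] = q$pppqppqpppqpqqp
  sorted[12] = qpppqpqqpq$pppqpp
  sorted[13] = qppqpppqpqqpq$ppp
  sorted[14] = qpq$pppqppqpppqpq
  sorted[15] = qpqqpq$pppqppqppp
  sorted[16] = qqpq$pppqppqpppqp
sorted[16] = qqpq$pppqppqpppqp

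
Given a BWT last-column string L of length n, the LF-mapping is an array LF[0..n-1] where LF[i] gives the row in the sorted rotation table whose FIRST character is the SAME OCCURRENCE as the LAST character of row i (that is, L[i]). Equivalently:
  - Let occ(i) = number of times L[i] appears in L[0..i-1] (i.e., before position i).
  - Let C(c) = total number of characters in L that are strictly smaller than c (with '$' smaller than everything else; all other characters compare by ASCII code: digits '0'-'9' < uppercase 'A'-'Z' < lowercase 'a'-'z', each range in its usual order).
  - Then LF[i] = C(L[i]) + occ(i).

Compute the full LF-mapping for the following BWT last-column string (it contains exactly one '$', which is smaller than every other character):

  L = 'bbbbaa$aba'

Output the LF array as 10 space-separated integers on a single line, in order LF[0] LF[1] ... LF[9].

Answer: 5 6 7 8 1 2 0 3 9 4

Derivation:
Char counts: '$':1, 'a':4, 'b':5
C (first-col start): C('$')=0, C('a')=1, C('b')=5
L[0]='b': occ=0, LF[0]=C('b')+0=5+0=5
L[1]='b': occ=1, LF[1]=C('b')+1=5+1=6
L[2]='b': occ=2, LF[2]=C('b')+2=5+2=7
L[3]='b': occ=3, LF[3]=C('b')+3=5+3=8
L[4]='a': occ=0, LF[4]=C('a')+0=1+0=1
L[5]='a': occ=1, LF[5]=C('a')+1=1+1=2
L[6]='$': occ=0, LF[6]=C('$')+0=0+0=0
L[7]='a': occ=2, LF[7]=C('a')+2=1+2=3
L[8]='b': occ=4, LF[8]=C('b')+4=5+4=9
L[9]='a': occ=3, LF[9]=C('a')+3=1+3=4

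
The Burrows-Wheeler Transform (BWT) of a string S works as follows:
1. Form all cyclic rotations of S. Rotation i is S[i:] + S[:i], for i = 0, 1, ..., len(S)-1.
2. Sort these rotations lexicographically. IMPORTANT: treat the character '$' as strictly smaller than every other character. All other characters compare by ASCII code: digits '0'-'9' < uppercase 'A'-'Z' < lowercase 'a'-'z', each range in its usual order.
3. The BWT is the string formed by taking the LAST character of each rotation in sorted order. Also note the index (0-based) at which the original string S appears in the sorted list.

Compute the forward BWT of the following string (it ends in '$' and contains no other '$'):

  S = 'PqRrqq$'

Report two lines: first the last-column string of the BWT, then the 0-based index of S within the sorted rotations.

All 7 rotations (rotation i = S[i:]+S[:i]):
  rot[0] = PqRrqq$
  rot[1] = qRrqq$P
  rot[2] = Rrqq$Pq
  rot[3] = rqq$PqR
  rot[4] = qq$PqRr
  rot[5] = q$PqRrq
  rot[6] = $PqRrqq
Sorted (with $ < everything):
  sorted[0] = $PqRrqq  (last char: 'q')
  sorted[1] = PqRrqq$  (last char: '$')
  sorted[2] = Rrqq$Pq  (last char: 'q')
  sorted[3] = q$PqRrq  (last char: 'q')
  sorted[4] = qRrqq$P  (last char: 'P')
  sorted[5] = qq$PqRr  (last char: 'r')
  sorted[6] = rqq$PqR  (last char: 'R')
Last column: q$qqPrR
Original string S is at sorted index 1

Answer: q$qqPrR
1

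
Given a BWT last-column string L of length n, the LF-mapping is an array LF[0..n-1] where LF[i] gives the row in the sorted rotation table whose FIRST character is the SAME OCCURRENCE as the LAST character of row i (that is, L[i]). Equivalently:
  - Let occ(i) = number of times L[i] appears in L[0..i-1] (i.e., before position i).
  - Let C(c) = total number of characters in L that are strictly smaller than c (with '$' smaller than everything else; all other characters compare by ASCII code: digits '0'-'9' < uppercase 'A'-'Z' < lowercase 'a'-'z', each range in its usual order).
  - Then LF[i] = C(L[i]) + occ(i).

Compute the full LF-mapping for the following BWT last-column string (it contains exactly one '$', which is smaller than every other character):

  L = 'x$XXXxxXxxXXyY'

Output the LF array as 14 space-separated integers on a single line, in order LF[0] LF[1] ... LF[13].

Answer: 8 0 1 2 3 9 10 4 11 12 5 6 13 7

Derivation:
Char counts: '$':1, 'X':6, 'Y':1, 'x':5, 'y':1
C (first-col start): C('$')=0, C('X')=1, C('Y')=7, C('x')=8, C('y')=13
L[0]='x': occ=0, LF[0]=C('x')+0=8+0=8
L[1]='$': occ=0, LF[1]=C('$')+0=0+0=0
L[2]='X': occ=0, LF[2]=C('X')+0=1+0=1
L[3]='X': occ=1, LF[3]=C('X')+1=1+1=2
L[4]='X': occ=2, LF[4]=C('X')+2=1+2=3
L[5]='x': occ=1, LF[5]=C('x')+1=8+1=9
L[6]='x': occ=2, LF[6]=C('x')+2=8+2=10
L[7]='X': occ=3, LF[7]=C('X')+3=1+3=4
L[8]='x': occ=3, LF[8]=C('x')+3=8+3=11
L[9]='x': occ=4, LF[9]=C('x')+4=8+4=12
L[10]='X': occ=4, LF[10]=C('X')+4=1+4=5
L[11]='X': occ=5, LF[11]=C('X')+5=1+5=6
L[12]='y': occ=0, LF[12]=C('y')+0=13+0=13
L[13]='Y': occ=0, LF[13]=C('Y')+0=7+0=7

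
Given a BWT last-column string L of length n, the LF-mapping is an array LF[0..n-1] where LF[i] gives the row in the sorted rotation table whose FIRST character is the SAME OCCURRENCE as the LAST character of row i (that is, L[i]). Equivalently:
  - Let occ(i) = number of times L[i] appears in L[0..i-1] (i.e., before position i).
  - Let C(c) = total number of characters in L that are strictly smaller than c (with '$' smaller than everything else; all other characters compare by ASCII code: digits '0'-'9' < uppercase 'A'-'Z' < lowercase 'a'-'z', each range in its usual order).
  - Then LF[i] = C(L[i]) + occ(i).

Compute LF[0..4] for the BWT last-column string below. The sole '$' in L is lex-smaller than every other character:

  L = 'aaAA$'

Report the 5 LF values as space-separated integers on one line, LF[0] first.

Answer: 3 4 1 2 0

Derivation:
Char counts: '$':1, 'A':2, 'a':2
C (first-col start): C('$')=0, C('A')=1, C('a')=3
L[0]='a': occ=0, LF[0]=C('a')+0=3+0=3
L[1]='a': occ=1, LF[1]=C('a')+1=3+1=4
L[2]='A': occ=0, LF[2]=C('A')+0=1+0=1
L[3]='A': occ=1, LF[3]=C('A')+1=1+1=2
L[4]='$': occ=0, LF[4]=C('$')+0=0+0=0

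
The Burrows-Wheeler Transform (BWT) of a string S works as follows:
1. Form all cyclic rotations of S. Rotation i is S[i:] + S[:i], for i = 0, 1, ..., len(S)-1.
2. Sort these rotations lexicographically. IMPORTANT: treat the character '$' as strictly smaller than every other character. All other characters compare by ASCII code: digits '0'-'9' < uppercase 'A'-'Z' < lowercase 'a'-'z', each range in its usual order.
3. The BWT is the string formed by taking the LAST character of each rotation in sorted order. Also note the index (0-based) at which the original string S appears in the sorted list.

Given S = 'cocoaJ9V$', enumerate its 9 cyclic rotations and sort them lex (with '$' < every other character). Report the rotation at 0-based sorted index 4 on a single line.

Answer: aJ9V$coco

Derivation:
All 9 rotations (rotation i = S[i:]+S[:i]):
  rot[0] = cocoaJ9V$
  rot[1] = ocoaJ9V$c
  rot[2] = coaJ9V$co
  rot[3] = oaJ9V$coc
  rot[4] = aJ9V$coco
  rot[5] = J9V$cocoa
  rot[6] = 9V$cocoaJ
  rot[7] = V$cocoaJ9
  rot[8] = $cocoaJ9V
Sorted (with $ < everything):
  sorted[0] = $cocoaJ9V
  sorted[1] = 9V$cocoaJ
  sorted[2] = J9V$cocoa
  sorted[3] = V$cocoaJ9
  sorted[4] = aJ9V$coco
  sorted[5] = coaJ9V$co
  sorted[6] = cocoaJ9V$
  sorted[7] = oaJ9V$coc
  sorted[8] = ocoaJ9V$c
sorted[4] = aJ9V$coco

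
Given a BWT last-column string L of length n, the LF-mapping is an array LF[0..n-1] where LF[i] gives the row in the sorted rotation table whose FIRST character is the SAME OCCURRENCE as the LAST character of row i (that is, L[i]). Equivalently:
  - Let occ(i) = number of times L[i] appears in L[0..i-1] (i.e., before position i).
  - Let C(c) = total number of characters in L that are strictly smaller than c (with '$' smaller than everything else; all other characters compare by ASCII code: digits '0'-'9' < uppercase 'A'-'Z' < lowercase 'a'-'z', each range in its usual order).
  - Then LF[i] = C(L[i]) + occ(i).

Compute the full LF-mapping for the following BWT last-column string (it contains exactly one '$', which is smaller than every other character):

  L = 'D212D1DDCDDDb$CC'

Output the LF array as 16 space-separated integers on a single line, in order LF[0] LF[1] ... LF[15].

Answer: 8 3 1 4 9 2 10 11 5 12 13 14 15 0 6 7

Derivation:
Char counts: '$':1, '1':2, '2':2, 'C':3, 'D':7, 'b':1
C (first-col start): C('$')=0, C('1')=1, C('2')=3, C('C')=5, C('D')=8, C('b')=15
L[0]='D': occ=0, LF[0]=C('D')+0=8+0=8
L[1]='2': occ=0, LF[1]=C('2')+0=3+0=3
L[2]='1': occ=0, LF[2]=C('1')+0=1+0=1
L[3]='2': occ=1, LF[3]=C('2')+1=3+1=4
L[4]='D': occ=1, LF[4]=C('D')+1=8+1=9
L[5]='1': occ=1, LF[5]=C('1')+1=1+1=2
L[6]='D': occ=2, LF[6]=C('D')+2=8+2=10
L[7]='D': occ=3, LF[7]=C('D')+3=8+3=11
L[8]='C': occ=0, LF[8]=C('C')+0=5+0=5
L[9]='D': occ=4, LF[9]=C('D')+4=8+4=12
L[10]='D': occ=5, LF[10]=C('D')+5=8+5=13
L[11]='D': occ=6, LF[11]=C('D')+6=8+6=14
L[12]='b': occ=0, LF[12]=C('b')+0=15+0=15
L[13]='$': occ=0, LF[13]=C('$')+0=0+0=0
L[14]='C': occ=1, LF[14]=C('C')+1=5+1=6
L[15]='C': occ=2, LF[15]=C('C')+2=5+2=7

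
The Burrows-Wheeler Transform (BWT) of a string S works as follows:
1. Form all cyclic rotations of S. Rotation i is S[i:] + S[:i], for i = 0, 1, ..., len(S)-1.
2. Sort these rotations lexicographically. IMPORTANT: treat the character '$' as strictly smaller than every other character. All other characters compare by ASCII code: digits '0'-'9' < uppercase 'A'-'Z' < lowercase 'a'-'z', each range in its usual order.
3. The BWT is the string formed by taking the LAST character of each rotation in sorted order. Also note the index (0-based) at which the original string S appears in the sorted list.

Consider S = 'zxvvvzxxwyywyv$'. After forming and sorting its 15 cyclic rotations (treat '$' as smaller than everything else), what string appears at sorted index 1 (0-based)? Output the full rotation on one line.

Answer: v$zxvvvzxxwyywy

Derivation:
All 15 rotations (rotation i = S[i:]+S[:i]):
  rot[0] = zxvvvzxxwyywyv$
  rot[1] = xvvvzxxwyywyv$z
  rot[2] = vvvzxxwyywyv$zx
  rot[3] = vvzxxwyywyv$zxv
  rot[4] = vzxxwyywyv$zxvv
  rot[5] = zxxwyywyv$zxvvv
  rot[6] = xxwyywyv$zxvvvz
  rot[7] = xwyywyv$zxvvvzx
  rot[8] = wyywyv$zxvvvzxx
  rot[9] = yywyv$zxvvvzxxw
  rot[10] = ywyv$zxvvvzxxwy
  rot[11] = wyv$zxvvvzxxwyy
  rot[12] = yv$zxvvvzxxwyyw
  rot[13] = v$zxvvvzxxwyywy
  rot[14] = $zxvvvzxxwyywyv
Sorted (with $ < everything):
  sorted[0] = $zxvvvzxxwyywyv
  sorted[1] = v$zxvvvzxxwyywy
  sorted[2] = vvvzxxwyywyv$zx
  sorted[3] = vvzxxwyywyv$zxv
  sorted[4] = vzxxwyywyv$zxvv
  sorted[5] = wyv$zxvvvzxxwyy
  sorted[6] = wyywyv$zxvvvzxx
  sorted[7] = xvvvzxxwyywyv$z
  sorted[8] = xwyywyv$zxvvvzx
  sorted[9] = xxwyywyv$zxvvvz
  sorted[10] = yv$zxvvvzxxwyyw
  sorted[11] = ywyv$zxvvvzxxwy
  sorted[12] = yywyv$zxvvvzxxw
  sorted[13] = zxvvvzxxwyywyv$
  sorted[14] = zxxwyywyv$zxvvv
sorted[1] = v$zxvvvzxxwyywy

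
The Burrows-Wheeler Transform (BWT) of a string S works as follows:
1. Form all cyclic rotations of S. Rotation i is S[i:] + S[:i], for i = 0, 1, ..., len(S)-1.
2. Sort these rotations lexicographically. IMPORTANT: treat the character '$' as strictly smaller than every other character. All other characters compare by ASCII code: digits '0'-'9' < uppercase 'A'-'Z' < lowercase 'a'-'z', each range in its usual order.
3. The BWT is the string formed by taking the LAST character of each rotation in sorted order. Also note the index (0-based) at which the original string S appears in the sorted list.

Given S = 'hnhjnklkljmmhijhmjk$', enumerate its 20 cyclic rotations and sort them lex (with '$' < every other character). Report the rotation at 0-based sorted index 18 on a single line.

All 20 rotations (rotation i = S[i:]+S[:i]):
  rot[0] = hnhjnklkljmmhijhmjk$
  rot[1] = nhjnklkljmmhijhmjk$h
  rot[2] = hjnklkljmmhijhmjk$hn
  rot[3] = jnklkljmmhijhmjk$hnh
  rot[4] = nklkljmmhijhmjk$hnhj
  rot[5] = klkljmmhijhmjk$hnhjn
  rot[6] = lkljmmhijhmjk$hnhjnk
  rot[7] = kljmmhijhmjk$hnhjnkl
  rot[8] = ljmmhijhmjk$hnhjnklk
  rot[9] = jmmhijhmjk$hnhjnklkl
  rot[10] = mmhijhmjk$hnhjnklklj
  rot[11] = mhijhmjk$hnhjnklkljm
  rot[12] = hijhmjk$hnhjnklkljmm
  rot[13] = ijhmjk$hnhjnklkljmmh
  rot[14] = jhmjk$hnhjnklkljmmhi
  rot[15] = hmjk$hnhjnklkljmmhij
  rot[16] = mjk$hnhjnklkljmmhijh
  rot[17] = jk$hnhjnklkljmmhijhm
  rot[18] = k$hnhjnklkljmmhijhmj
  rot[19] = $hnhjnklkljmmhijhmjk
Sorted (with $ < everything):
  sorted[0] = $hnhjnklkljmmhijhmjk
  sorted[1] = hijhmjk$hnhjnklkljmm
  sorted[2] = hjnklkljmmhijhmjk$hn
  sorted[3] = hmjk$hnhjnklkljmmhij
  sorted[4] = hnhjnklkljmmhijhmjk$
  sorted[5] = ijhmjk$hnhjnklkljmmh
  sorted[6] = jhmjk$hnhjnklkljmmhi
  sorted[7] = jk$hnhjnklkljmmhijhm
  sorted[8] = jmmhijhmjk$hnhjnklkl
  sorted[9] = jnklkljmmhijhmjk$hnh
  sorted[10] = k$hnhjnklkljmmhijhmj
  sorted[11] = kljmmhijhmjk$hnhjnkl
  sorted[12] = klkljmmhijhmjk$hnhjn
  sorted[13] = ljmmhijhmjk$hnhjnklk
  sorted[14] = lkljmmhijhmjk$hnhjnk
  sorted[15] = mhijhmjk$hnhjnklkljm
  sorted[16] = mjk$hnhjnklkljmmhijh
  sorted[17] = mmhijhmjk$hnhjnklklj
  sorted[18] = nhjnklkljmmhijhmjk$h
  sorted[19] = nklkljmmhijhmjk$hnhj
sorted[18] = nhjnklkljmmhijhmjk$h

Answer: nhjnklkljmmhijhmjk$h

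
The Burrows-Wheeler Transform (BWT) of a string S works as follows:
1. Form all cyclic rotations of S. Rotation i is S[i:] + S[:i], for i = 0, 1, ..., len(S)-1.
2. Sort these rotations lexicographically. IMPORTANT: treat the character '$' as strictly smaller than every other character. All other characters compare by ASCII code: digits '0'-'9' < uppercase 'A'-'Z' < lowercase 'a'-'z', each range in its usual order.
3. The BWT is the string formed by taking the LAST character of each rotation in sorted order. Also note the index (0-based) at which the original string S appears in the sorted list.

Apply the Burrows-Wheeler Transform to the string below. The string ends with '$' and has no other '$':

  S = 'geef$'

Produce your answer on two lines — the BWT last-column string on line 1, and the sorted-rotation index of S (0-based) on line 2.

Answer: fgee$
4

Derivation:
All 5 rotations (rotation i = S[i:]+S[:i]):
  rot[0] = geef$
  rot[1] = eef$g
  rot[2] = ef$ge
  rot[3] = f$gee
  rot[4] = $geef
Sorted (with $ < everything):
  sorted[0] = $geef  (last char: 'f')
  sorted[1] = eef$g  (last char: 'g')
  sorted[2] = ef$ge  (last char: 'e')
  sorted[3] = f$gee  (last char: 'e')
  sorted[4] = geef$  (last char: '$')
Last column: fgee$
Original string S is at sorted index 4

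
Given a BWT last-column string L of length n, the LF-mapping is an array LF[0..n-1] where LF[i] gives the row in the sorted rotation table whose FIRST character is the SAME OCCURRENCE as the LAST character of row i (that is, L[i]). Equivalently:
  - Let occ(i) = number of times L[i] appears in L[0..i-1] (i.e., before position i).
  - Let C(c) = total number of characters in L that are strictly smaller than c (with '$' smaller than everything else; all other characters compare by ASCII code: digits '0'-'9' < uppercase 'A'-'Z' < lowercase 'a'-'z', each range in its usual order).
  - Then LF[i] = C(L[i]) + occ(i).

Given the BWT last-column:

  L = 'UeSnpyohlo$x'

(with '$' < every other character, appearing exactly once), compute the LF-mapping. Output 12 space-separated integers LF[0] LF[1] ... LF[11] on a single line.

Char counts: '$':1, 'S':1, 'U':1, 'e':1, 'h':1, 'l':1, 'n':1, 'o':2, 'p':1, 'x':1, 'y':1
C (first-col start): C('$')=0, C('S')=1, C('U')=2, C('e')=3, C('h')=4, C('l')=5, C('n')=6, C('o')=7, C('p')=9, C('x')=10, C('y')=11
L[0]='U': occ=0, LF[0]=C('U')+0=2+0=2
L[1]='e': occ=0, LF[1]=C('e')+0=3+0=3
L[2]='S': occ=0, LF[2]=C('S')+0=1+0=1
L[3]='n': occ=0, LF[3]=C('n')+0=6+0=6
L[4]='p': occ=0, LF[4]=C('p')+0=9+0=9
L[5]='y': occ=0, LF[5]=C('y')+0=11+0=11
L[6]='o': occ=0, LF[6]=C('o')+0=7+0=7
L[7]='h': occ=0, LF[7]=C('h')+0=4+0=4
L[8]='l': occ=0, LF[8]=C('l')+0=5+0=5
L[9]='o': occ=1, LF[9]=C('o')+1=7+1=8
L[10]='$': occ=0, LF[10]=C('$')+0=0+0=0
L[11]='x': occ=0, LF[11]=C('x')+0=10+0=10

Answer: 2 3 1 6 9 11 7 4 5 8 0 10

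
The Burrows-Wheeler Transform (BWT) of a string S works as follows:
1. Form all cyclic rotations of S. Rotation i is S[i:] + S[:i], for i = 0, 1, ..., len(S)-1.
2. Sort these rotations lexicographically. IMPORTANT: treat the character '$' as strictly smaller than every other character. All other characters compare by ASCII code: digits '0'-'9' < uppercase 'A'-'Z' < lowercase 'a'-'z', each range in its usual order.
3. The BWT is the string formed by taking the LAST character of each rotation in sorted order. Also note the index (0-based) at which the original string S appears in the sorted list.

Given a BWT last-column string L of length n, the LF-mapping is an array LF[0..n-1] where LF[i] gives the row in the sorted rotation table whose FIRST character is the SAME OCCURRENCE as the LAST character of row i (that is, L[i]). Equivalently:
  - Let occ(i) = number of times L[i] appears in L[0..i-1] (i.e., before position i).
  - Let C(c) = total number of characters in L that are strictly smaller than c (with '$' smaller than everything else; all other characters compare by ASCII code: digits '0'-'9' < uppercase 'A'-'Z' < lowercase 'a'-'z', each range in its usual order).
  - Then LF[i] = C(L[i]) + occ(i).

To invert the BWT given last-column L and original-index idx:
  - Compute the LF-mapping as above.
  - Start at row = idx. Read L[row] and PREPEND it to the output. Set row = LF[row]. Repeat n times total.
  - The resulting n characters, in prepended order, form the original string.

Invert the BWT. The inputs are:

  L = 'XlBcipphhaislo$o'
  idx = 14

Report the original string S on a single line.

Answer: philosophicalBX$

Derivation:
LF mapping: 2 9 1 4 7 13 14 5 6 3 8 15 10 11 0 12
Walk LF starting at row 14, prepending L[row]:
  step 1: row=14, L[14]='$', prepend. Next row=LF[14]=0
  step 2: row=0, L[0]='X', prepend. Next row=LF[0]=2
  step 3: row=2, L[2]='B', prepend. Next row=LF[2]=1
  step 4: row=1, L[1]='l', prepend. Next row=LF[1]=9
  step 5: row=9, L[9]='a', prepend. Next row=LF[9]=3
  step 6: row=3, L[3]='c', prepend. Next row=LF[3]=4
  step 7: row=4, L[4]='i', prepend. Next row=LF[4]=7
  step 8: row=7, L[7]='h', prepend. Next row=LF[7]=5
  step 9: row=5, L[5]='p', prepend. Next row=LF[5]=13
  step 10: row=13, L[13]='o', prepend. Next row=LF[13]=11
  step 11: row=11, L[11]='s', prepend. Next row=LF[11]=15
  step 12: row=15, L[15]='o', prepend. Next row=LF[15]=12
  step 13: row=12, L[12]='l', prepend. Next row=LF[12]=10
  step 14: row=10, L[10]='i', prepend. Next row=LF[10]=8
  step 15: row=8, L[8]='h', prepend. Next row=LF[8]=6
  step 16: row=6, L[6]='p', prepend. Next row=LF[6]=14
Reversed output: philosophicalBX$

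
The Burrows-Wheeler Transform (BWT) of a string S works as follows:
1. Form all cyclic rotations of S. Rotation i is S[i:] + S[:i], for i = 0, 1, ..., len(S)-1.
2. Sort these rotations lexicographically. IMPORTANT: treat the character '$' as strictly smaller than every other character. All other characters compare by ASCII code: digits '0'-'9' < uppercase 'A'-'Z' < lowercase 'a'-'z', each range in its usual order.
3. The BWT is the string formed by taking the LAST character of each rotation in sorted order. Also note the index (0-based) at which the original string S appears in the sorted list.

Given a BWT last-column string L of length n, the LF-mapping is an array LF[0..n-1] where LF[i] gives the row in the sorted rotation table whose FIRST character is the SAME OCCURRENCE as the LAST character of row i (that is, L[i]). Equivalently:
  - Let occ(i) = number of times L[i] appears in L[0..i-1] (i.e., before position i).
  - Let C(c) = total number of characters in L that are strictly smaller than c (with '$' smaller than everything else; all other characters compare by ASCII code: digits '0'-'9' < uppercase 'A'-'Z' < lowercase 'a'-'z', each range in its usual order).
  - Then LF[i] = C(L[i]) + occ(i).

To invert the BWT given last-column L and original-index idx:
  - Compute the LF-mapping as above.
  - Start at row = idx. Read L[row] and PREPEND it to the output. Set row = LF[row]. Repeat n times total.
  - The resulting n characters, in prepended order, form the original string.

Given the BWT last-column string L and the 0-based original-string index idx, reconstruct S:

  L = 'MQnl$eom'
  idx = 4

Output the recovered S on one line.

Answer: lemonQM$

Derivation:
LF mapping: 1 2 6 4 0 3 7 5
Walk LF starting at row 4, prepending L[row]:
  step 1: row=4, L[4]='$', prepend. Next row=LF[4]=0
  step 2: row=0, L[0]='M', prepend. Next row=LF[0]=1
  step 3: row=1, L[1]='Q', prepend. Next row=LF[1]=2
  step 4: row=2, L[2]='n', prepend. Next row=LF[2]=6
  step 5: row=6, L[6]='o', prepend. Next row=LF[6]=7
  step 6: row=7, L[7]='m', prepend. Next row=LF[7]=5
  step 7: row=5, L[5]='e', prepend. Next row=LF[5]=3
  step 8: row=3, L[3]='l', prepend. Next row=LF[3]=4
Reversed output: lemonQM$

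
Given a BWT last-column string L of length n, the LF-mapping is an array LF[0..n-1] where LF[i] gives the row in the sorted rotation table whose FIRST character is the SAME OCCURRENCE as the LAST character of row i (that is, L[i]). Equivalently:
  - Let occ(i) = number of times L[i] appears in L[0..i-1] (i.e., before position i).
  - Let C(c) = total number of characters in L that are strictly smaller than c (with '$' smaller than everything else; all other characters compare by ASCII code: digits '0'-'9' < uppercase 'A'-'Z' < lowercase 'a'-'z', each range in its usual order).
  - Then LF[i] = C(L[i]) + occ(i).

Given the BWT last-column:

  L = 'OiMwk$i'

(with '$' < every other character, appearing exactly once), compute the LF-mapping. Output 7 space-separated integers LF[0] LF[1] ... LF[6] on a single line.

Answer: 2 3 1 6 5 0 4

Derivation:
Char counts: '$':1, 'M':1, 'O':1, 'i':2, 'k':1, 'w':1
C (first-col start): C('$')=0, C('M')=1, C('O')=2, C('i')=3, C('k')=5, C('w')=6
L[0]='O': occ=0, LF[0]=C('O')+0=2+0=2
L[1]='i': occ=0, LF[1]=C('i')+0=3+0=3
L[2]='M': occ=0, LF[2]=C('M')+0=1+0=1
L[3]='w': occ=0, LF[3]=C('w')+0=6+0=6
L[4]='k': occ=0, LF[4]=C('k')+0=5+0=5
L[5]='$': occ=0, LF[5]=C('$')+0=0+0=0
L[6]='i': occ=1, LF[6]=C('i')+1=3+1=4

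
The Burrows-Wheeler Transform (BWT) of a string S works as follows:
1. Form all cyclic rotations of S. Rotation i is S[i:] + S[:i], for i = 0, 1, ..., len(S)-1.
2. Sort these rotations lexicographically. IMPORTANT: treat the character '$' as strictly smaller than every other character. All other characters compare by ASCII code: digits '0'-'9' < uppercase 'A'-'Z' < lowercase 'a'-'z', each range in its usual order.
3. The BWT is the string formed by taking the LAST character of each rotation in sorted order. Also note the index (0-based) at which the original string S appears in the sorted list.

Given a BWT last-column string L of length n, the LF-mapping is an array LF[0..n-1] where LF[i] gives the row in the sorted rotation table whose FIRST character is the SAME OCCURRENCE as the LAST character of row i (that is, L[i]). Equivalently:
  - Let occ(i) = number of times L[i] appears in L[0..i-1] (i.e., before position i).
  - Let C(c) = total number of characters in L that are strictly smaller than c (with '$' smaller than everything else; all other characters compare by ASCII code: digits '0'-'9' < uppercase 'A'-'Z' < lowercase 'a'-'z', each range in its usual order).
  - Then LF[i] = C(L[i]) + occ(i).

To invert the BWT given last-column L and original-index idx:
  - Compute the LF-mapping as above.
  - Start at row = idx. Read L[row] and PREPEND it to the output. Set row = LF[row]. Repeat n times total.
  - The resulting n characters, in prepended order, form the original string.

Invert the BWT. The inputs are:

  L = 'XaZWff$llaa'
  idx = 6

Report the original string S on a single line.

Answer: alfalfaWZX$

Derivation:
LF mapping: 2 4 3 1 7 8 0 9 10 5 6
Walk LF starting at row 6, prepending L[row]:
  step 1: row=6, L[6]='$', prepend. Next row=LF[6]=0
  step 2: row=0, L[0]='X', prepend. Next row=LF[0]=2
  step 3: row=2, L[2]='Z', prepend. Next row=LF[2]=3
  step 4: row=3, L[3]='W', prepend. Next row=LF[3]=1
  step 5: row=1, L[1]='a', prepend. Next row=LF[1]=4
  step 6: row=4, L[4]='f', prepend. Next row=LF[4]=7
  step 7: row=7, L[7]='l', prepend. Next row=LF[7]=9
  step 8: row=9, L[9]='a', prepend. Next row=LF[9]=5
  step 9: row=5, L[5]='f', prepend. Next row=LF[5]=8
  step 10: row=8, L[8]='l', prepend. Next row=LF[8]=10
  step 11: row=10, L[10]='a', prepend. Next row=LF[10]=6
Reversed output: alfalfaWZX$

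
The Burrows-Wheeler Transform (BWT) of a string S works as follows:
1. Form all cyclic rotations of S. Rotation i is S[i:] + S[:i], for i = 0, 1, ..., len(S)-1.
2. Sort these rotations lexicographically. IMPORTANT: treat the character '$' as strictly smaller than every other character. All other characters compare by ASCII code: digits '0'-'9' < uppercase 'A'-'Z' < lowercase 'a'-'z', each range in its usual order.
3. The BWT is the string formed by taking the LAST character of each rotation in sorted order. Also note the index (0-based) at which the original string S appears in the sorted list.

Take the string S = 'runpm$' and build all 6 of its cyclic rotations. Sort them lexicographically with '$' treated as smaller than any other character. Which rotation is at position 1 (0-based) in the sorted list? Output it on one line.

Answer: m$runp

Derivation:
All 6 rotations (rotation i = S[i:]+S[:i]):
  rot[0] = runpm$
  rot[1] = unpm$r
  rot[2] = npm$ru
  rot[3] = pm$run
  rot[4] = m$runp
  rot[5] = $runpm
Sorted (with $ < everything):
  sorted[0] = $runpm
  sorted[1] = m$runp
  sorted[2] = npm$ru
  sorted[3] = pm$run
  sorted[4] = runpm$
  sorted[5] = unpm$r
sorted[1] = m$runp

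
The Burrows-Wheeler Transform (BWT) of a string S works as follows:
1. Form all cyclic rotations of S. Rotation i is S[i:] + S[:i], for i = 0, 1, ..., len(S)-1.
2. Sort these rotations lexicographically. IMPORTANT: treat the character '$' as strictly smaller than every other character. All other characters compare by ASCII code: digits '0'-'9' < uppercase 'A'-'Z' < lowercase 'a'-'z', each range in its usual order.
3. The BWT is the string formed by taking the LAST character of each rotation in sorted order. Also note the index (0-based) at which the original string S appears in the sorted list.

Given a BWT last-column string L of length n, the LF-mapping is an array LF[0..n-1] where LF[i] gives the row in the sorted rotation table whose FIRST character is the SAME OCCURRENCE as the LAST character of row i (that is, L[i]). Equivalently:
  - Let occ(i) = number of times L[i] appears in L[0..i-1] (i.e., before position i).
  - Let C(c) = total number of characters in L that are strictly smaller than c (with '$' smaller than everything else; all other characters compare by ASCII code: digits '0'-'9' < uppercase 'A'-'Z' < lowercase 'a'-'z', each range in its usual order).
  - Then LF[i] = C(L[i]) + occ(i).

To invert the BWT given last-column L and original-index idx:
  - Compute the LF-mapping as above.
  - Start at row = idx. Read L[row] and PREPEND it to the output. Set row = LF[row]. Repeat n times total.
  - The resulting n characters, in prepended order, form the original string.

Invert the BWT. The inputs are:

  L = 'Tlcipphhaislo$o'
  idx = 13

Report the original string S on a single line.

LF mapping: 1 8 3 6 12 13 4 5 2 7 14 9 10 0 11
Walk LF starting at row 13, prepending L[row]:
  step 1: row=13, L[13]='$', prepend. Next row=LF[13]=0
  step 2: row=0, L[0]='T', prepend. Next row=LF[0]=1
  step 3: row=1, L[1]='l', prepend. Next row=LF[1]=8
  step 4: row=8, L[8]='a', prepend. Next row=LF[8]=2
  step 5: row=2, L[2]='c', prepend. Next row=LF[2]=3
  step 6: row=3, L[3]='i', prepend. Next row=LF[3]=6
  step 7: row=6, L[6]='h', prepend. Next row=LF[6]=4
  step 8: row=4, L[4]='p', prepend. Next row=LF[4]=12
  step 9: row=12, L[12]='o', prepend. Next row=LF[12]=10
  step 10: row=10, L[10]='s', prepend. Next row=LF[10]=14
  step 11: row=14, L[14]='o', prepend. Next row=LF[14]=11
  step 12: row=11, L[11]='l', prepend. Next row=LF[11]=9
  step 13: row=9, L[9]='i', prepend. Next row=LF[9]=7
  step 14: row=7, L[7]='h', prepend. Next row=LF[7]=5
  step 15: row=5, L[5]='p', prepend. Next row=LF[5]=13
Reversed output: philosophicalT$

Answer: philosophicalT$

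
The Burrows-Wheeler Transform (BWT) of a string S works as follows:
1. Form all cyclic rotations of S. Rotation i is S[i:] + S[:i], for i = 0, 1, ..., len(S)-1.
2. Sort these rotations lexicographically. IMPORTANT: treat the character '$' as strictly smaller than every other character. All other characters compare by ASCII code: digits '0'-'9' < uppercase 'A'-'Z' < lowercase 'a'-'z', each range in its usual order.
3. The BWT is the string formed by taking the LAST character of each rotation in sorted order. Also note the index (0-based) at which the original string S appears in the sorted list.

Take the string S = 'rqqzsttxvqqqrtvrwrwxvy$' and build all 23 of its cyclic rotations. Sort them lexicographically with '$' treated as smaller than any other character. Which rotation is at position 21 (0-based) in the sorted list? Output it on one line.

Answer: y$rqqzsttxvqqqrtvrwrwxv

Derivation:
All 23 rotations (rotation i = S[i:]+S[:i]):
  rot[0] = rqqzsttxvqqqrtvrwrwxvy$
  rot[1] = qqzsttxvqqqrtvrwrwxvy$r
  rot[2] = qzsttxvqqqrtvrwrwxvy$rq
  rot[3] = zsttxvqqqrtvrwrwxvy$rqq
  rot[4] = sttxvqqqrtvrwrwxvy$rqqz
  rot[5] = ttxvqqqrtvrwrwxvy$rqqzs
  rot[6] = txvqqqrtvrwrwxvy$rqqzst
  rot[7] = xvqqqrtvrwrwxvy$rqqzstt
  rot[8] = vqqqrtvrwrwxvy$rqqzsttx
  rot[9] = qqqrtvrwrwxvy$rqqzsttxv
  rot[10] = qqrtvrwrwxvy$rqqzsttxvq
  rot[11] = qrtvrwrwxvy$rqqzsttxvqq
  rot[12] = rtvrwrwxvy$rqqzsttxvqqq
  rot[13] = tvrwrwxvy$rqqzsttxvqqqr
  rot[14] = vrwrwxvy$rqqzsttxvqqqrt
  rot[15] = rwrwxvy$rqqzsttxvqqqrtv
  rot[16] = wrwxvy$rqqzsttxvqqqrtvr
  rot[17] = rwxvy$rqqzsttxvqqqrtvrw
  rot[18] = wxvy$rqqzsttxvqqqrtvrwr
  rot[19] = xvy$rqqzsttxvqqqrtvrwrw
  rot[20] = vy$rqqzsttxvqqqrtvrwrwx
  rot[21] = y$rqqzsttxvqqqrtvrwrwxv
  rot[22] = $rqqzsttxvqqqrtvrwrwxvy
Sorted (with $ < everything):
  sorted[0] = $rqqzsttxvqqqrtvrwrwxvy
  sorted[1] = qqqrtvrwrwxvy$rqqzsttxv
  sorted[2] = qqrtvrwrwxvy$rqqzsttxvq
  sorted[3] = qqzsttxvqqqrtvrwrwxvy$r
  sorted[4] = qrtvrwrwxvy$rqqzsttxvqq
  sorted[5] = qzsttxvqqqrtvrwrwxvy$rq
  sorted[6] = rqqzsttxvqqqrtvrwrwxvy$
  sorted[7] = rtvrwrwxvy$rqqzsttxvqqq
  sorted[8] = rwrwxvy$rqqzsttxvqqqrtv
  sorted[9] = rwxvy$rqqzsttxvqqqrtvrw
  sorted[10] = sttxvqqqrtvrwrwxvy$rqqz
  sorted[11] = ttxvqqqrtvrwrwxvy$rqqzs
  sorted[12] = tvrwrwxvy$rqqzsttxvqqqr
  sorted[13] = txvqqqrtvrwrwxvy$rqqzst
  sorted[14] = vqqqrtvrwrwxvy$rqqzsttx
  sorted[15] = vrwrwxvy$rqqzsttxvqqqrt
  sorted[16] = vy$rqqzsttxvqqqrtvrwrwx
  sorted[17] = wrwxvy$rqqzsttxvqqqrtvr
  sorted[18] = wxvy$rqqzsttxvqqqrtvrwr
  sorted[19] = xvqqqrtvrwrwxvy$rqqzstt
  sorted[20] = xvy$rqqzsttxvqqqrtvrwrw
  sorted[21] = y$rqqzsttxvqqqrtvrwrwxv
  sorted[22] = zsttxvqqqrtvrwrwxvy$rqq
sorted[21] = y$rqqzsttxvqqqrtvrwrwxv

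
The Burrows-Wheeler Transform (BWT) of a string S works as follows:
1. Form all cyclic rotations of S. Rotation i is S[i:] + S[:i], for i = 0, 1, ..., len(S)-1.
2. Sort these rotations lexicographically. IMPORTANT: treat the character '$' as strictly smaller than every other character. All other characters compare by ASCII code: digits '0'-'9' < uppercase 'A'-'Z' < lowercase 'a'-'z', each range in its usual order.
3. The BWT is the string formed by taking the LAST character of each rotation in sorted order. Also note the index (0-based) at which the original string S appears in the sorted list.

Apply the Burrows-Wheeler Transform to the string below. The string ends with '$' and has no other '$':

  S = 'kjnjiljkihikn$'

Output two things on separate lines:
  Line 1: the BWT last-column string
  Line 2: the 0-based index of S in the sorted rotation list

Answer: nikhjnlkj$iikj
9

Derivation:
All 14 rotations (rotation i = S[i:]+S[:i]):
  rot[0] = kjnjiljkihikn$
  rot[1] = jnjiljkihikn$k
  rot[2] = njiljkihikn$kj
  rot[3] = jiljkihikn$kjn
  rot[4] = iljkihikn$kjnj
  rot[5] = ljkihikn$kjnji
  rot[6] = jkihikn$kjnjil
  rot[7] = kihikn$kjnjilj
  rot[8] = ihikn$kjnjiljk
  rot[9] = hikn$kjnjiljki
  rot[10] = ikn$kjnjiljkih
  rot[11] = kn$kjnjiljkihi
  rot[12] = n$kjnjiljkihik
  rot[13] = $kjnjiljkihikn
Sorted (with $ < everything):
  sorted[0] = $kjnjiljkihikn  (last char: 'n')
  sorted[1] = hikn$kjnjiljki  (last char: 'i')
  sorted[2] = ihikn$kjnjiljk  (last char: 'k')
  sorted[3] = ikn$kjnjiljkih  (last char: 'h')
  sorted[4] = iljkihikn$kjnj  (last char: 'j')
  sorted[5] = jiljkihikn$kjn  (last char: 'n')
  sorted[6] = jkihikn$kjnjil  (last char: 'l')
  sorted[7] = jnjiljkihikn$k  (last char: 'k')
  sorted[8] = kihikn$kjnjilj  (last char: 'j')
  sorted[9] = kjnjiljkihikn$  (last char: '$')
  sorted[10] = kn$kjnjiljkihi  (last char: 'i')
  sorted[11] = ljkihikn$kjnji  (last char: 'i')
  sorted[12] = n$kjnjiljkihik  (last char: 'k')
  sorted[13] = njiljkihikn$kj  (last char: 'j')
Last column: nikhjnlkj$iikj
Original string S is at sorted index 9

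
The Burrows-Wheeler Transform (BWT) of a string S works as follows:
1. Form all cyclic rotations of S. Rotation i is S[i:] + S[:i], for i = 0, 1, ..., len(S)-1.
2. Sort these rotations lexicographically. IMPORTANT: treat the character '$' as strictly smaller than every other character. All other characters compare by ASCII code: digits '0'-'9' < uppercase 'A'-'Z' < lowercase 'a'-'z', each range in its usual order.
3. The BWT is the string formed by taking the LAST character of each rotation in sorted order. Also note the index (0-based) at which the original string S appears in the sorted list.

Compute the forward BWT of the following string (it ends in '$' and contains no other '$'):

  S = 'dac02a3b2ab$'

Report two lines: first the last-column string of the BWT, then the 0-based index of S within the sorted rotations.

Answer: bc0ba22da3a$
11

Derivation:
All 12 rotations (rotation i = S[i:]+S[:i]):
  rot[0] = dac02a3b2ab$
  rot[1] = ac02a3b2ab$d
  rot[2] = c02a3b2ab$da
  rot[3] = 02a3b2ab$dac
  rot[4] = 2a3b2ab$dac0
  rot[5] = a3b2ab$dac02
  rot[6] = 3b2ab$dac02a
  rot[7] = b2ab$dac02a3
  rot[8] = 2ab$dac02a3b
  rot[9] = ab$dac02a3b2
  rot[10] = b$dac02a3b2a
  rot[11] = $dac02a3b2ab
Sorted (with $ < everything):
  sorted[0] = $dac02a3b2ab  (last char: 'b')
  sorted[1] = 02a3b2ab$dac  (last char: 'c')
  sorted[2] = 2a3b2ab$dac0  (last char: '0')
  sorted[3] = 2ab$dac02a3b  (last char: 'b')
  sorted[4] = 3b2ab$dac02a  (last char: 'a')
  sorted[5] = a3b2ab$dac02  (last char: '2')
  sorted[6] = ab$dac02a3b2  (last char: '2')
  sorted[7] = ac02a3b2ab$d  (last char: 'd')
  sorted[8] = b$dac02a3b2a  (last char: 'a')
  sorted[9] = b2ab$dac02a3  (last char: '3')
  sorted[10] = c02a3b2ab$da  (last char: 'a')
  sorted[11] = dac02a3b2ab$  (last char: '$')
Last column: bc0ba22da3a$
Original string S is at sorted index 11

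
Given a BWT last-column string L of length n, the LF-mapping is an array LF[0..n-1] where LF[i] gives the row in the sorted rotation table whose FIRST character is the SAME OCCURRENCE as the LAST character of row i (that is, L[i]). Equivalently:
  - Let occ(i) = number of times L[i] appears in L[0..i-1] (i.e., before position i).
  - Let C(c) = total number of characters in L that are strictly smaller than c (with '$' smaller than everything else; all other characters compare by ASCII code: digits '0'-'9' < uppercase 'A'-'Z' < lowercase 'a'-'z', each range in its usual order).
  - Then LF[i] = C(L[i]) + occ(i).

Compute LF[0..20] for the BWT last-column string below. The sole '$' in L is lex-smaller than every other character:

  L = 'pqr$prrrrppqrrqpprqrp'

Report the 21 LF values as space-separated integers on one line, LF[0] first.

Char counts: '$':1, 'p':7, 'q':4, 'r':9
C (first-col start): C('$')=0, C('p')=1, C('q')=8, C('r')=12
L[0]='p': occ=0, LF[0]=C('p')+0=1+0=1
L[1]='q': occ=0, LF[1]=C('q')+0=8+0=8
L[2]='r': occ=0, LF[2]=C('r')+0=12+0=12
L[3]='$': occ=0, LF[3]=C('$')+0=0+0=0
L[4]='p': occ=1, LF[4]=C('p')+1=1+1=2
L[5]='r': occ=1, LF[5]=C('r')+1=12+1=13
L[6]='r': occ=2, LF[6]=C('r')+2=12+2=14
L[7]='r': occ=3, LF[7]=C('r')+3=12+3=15
L[8]='r': occ=4, LF[8]=C('r')+4=12+4=16
L[9]='p': occ=2, LF[9]=C('p')+2=1+2=3
L[10]='p': occ=3, LF[10]=C('p')+3=1+3=4
L[11]='q': occ=1, LF[11]=C('q')+1=8+1=9
L[12]='r': occ=5, LF[12]=C('r')+5=12+5=17
L[13]='r': occ=6, LF[13]=C('r')+6=12+6=18
L[14]='q': occ=2, LF[14]=C('q')+2=8+2=10
L[15]='p': occ=4, LF[15]=C('p')+4=1+4=5
L[16]='p': occ=5, LF[16]=C('p')+5=1+5=6
L[17]='r': occ=7, LF[17]=C('r')+7=12+7=19
L[18]='q': occ=3, LF[18]=C('q')+3=8+3=11
L[19]='r': occ=8, LF[19]=C('r')+8=12+8=20
L[20]='p': occ=6, LF[20]=C('p')+6=1+6=7

Answer: 1 8 12 0 2 13 14 15 16 3 4 9 17 18 10 5 6 19 11 20 7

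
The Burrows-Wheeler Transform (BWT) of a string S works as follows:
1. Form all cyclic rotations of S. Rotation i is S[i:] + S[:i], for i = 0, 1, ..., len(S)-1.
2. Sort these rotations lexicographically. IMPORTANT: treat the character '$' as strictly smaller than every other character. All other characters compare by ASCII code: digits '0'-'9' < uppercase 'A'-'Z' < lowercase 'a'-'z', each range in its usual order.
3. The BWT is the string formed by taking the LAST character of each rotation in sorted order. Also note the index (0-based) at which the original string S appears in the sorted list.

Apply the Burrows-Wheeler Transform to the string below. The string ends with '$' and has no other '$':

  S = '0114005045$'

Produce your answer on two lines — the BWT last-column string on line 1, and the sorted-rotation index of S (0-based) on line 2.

Answer: 54$50011040
2

Derivation:
All 11 rotations (rotation i = S[i:]+S[:i]):
  rot[0] = 0114005045$
  rot[1] = 114005045$0
  rot[2] = 14005045$01
  rot[3] = 4005045$011
  rot[4] = 005045$0114
  rot[5] = 05045$01140
  rot[6] = 5045$011400
  rot[7] = 045$0114005
  rot[8] = 45$01140050
  rot[9] = 5$011400504
  rot[10] = $0114005045
Sorted (with $ < everything):
  sorted[0] = $0114005045  (last char: '5')
  sorted[1] = 005045$0114  (last char: '4')
  sorted[2] = 0114005045$  (last char: '$')
  sorted[3] = 045$0114005  (last char: '5')
  sorted[4] = 05045$01140  (last char: '0')
  sorted[5] = 114005045$0  (last char: '0')
  sorted[6] = 14005045$01  (last char: '1')
  sorted[7] = 4005045$011  (last char: '1')
  sorted[8] = 45$01140050  (last char: '0')
  sorted[9] = 5$011400504  (last char: '4')
  sorted[10] = 5045$011400  (last char: '0')
Last column: 54$50011040
Original string S is at sorted index 2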